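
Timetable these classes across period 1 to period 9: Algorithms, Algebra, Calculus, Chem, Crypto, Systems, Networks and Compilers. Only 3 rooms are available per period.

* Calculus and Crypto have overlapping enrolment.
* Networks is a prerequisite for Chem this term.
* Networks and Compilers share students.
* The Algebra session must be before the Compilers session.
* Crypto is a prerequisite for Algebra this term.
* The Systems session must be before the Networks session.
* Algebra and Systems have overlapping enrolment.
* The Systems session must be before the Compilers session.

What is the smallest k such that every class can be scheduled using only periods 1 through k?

3 periods

The precedence chain requires at least 3 distinct periods.
With at most 3 per period and 8 classes, at least 3 periods are needed.
3 works (last occupied period: period 3): for example Compilers=period 3, Chem=period 3, Networks=period 2, Systems=period 1, Algorithms=period 1, Crypto=period 1, Calculus=period 2, Algebra=period 2.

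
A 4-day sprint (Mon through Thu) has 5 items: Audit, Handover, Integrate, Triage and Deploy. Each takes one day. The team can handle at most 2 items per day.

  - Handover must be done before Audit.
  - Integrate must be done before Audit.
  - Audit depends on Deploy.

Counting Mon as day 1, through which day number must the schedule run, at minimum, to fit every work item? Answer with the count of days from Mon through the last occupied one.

The precedence chain requires at least 2 distinct days.
With at most 2 per day and 5 work items, at least 3 days are needed.
3 works (last occupied day: Wed): for example Handover -> Mon, Integrate -> Mon, Deploy -> Tue, Audit -> Wed, Triage -> Tue.

3 days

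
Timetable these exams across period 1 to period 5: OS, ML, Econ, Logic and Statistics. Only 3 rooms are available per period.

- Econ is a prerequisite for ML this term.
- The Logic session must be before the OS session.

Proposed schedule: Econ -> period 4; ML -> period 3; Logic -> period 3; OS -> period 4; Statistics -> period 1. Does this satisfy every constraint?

No — it violates: Econ is a prerequisite for ML this term

Econ is a prerequisite for ML this term — violated.
The Logic session must be before the OS session — holds.
Only 3 rooms are available per period — holds.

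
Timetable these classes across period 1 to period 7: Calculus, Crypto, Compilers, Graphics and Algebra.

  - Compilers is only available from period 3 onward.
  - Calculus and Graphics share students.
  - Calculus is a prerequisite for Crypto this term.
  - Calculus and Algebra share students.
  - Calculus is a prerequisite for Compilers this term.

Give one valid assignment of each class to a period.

Crypto in period 2, Algebra in period 2, Compilers in period 3, Calculus in period 1, Graphics in period 2

Checking: Calculus(period 1) before Crypto(period 2); Calculus(period 1) before Compilers(period 3); Calculus(period 1) != Algebra(period 2); Calculus(period 1) != Graphics(period 2); Compilers=period 3 in [period 3,period 7].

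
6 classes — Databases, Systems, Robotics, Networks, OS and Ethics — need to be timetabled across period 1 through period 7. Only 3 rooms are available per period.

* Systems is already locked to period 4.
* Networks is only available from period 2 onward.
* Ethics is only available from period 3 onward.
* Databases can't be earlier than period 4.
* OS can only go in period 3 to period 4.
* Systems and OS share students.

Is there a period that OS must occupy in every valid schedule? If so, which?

period 3

OS's window is period 3–period 4.
Systems is fixed at period 4, and OS can't share a period with Systems.
So OS must be period 3.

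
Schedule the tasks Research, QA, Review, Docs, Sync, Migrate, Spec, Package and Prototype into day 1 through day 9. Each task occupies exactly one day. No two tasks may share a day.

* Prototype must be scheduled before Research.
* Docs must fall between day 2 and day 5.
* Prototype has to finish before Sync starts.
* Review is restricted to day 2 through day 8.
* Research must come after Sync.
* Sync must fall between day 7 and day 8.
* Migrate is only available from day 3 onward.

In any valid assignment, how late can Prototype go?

Downstream work caps Prototype at day 7.
Prototype at day 7 is achievable: QA -> day 1; Spec -> day 5; Docs -> day 2; Package -> day 6; Sync -> day 8; Research -> day 9; Migrate -> day 4; Review -> day 3; Prototype -> day 7.

day 7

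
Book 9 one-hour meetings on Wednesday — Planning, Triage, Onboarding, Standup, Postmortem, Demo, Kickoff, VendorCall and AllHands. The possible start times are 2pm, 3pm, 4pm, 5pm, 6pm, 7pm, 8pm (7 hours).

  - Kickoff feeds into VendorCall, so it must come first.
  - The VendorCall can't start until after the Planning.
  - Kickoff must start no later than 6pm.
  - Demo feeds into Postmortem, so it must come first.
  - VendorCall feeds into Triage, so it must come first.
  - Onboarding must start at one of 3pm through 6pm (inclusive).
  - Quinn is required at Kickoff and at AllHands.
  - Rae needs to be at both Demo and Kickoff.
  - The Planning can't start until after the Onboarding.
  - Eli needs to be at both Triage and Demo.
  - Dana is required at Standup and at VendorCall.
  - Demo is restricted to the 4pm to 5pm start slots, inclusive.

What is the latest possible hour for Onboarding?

Onboarding is available from 3pm; Onboarding's own window allows nothing later than 6pm; downstream work caps Onboarding at 5pm.
Onboarding at 5pm is achievable: VendorCall=7pm, Triage=8pm, Standup=2pm, AllHands=3pm, Demo=4pm, Postmortem=5pm, Kickoff=2pm, Planning=6pm, Onboarding=5pm.

5pm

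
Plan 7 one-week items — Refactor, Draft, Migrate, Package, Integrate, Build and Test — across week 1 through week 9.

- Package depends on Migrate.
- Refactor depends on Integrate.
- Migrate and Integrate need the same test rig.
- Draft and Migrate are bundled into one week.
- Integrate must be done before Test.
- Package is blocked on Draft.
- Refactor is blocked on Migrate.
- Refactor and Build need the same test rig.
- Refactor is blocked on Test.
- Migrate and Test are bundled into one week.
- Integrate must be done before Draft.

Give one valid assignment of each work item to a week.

Draft=week 2, Test=week 2, Migrate=week 2, Refactor=week 3, Build=week 1, Integrate=week 1, Package=week 3

Checking: Migrate(week 2) before Refactor(week 3); Integrate(week 1) before Refactor(week 3); Draft(week 2) before Package(week 3); Migrate(week 2) before Package(week 3); Test(week 2) before Refactor(week 3); Integrate(week 1) before Draft(week 2); Integrate(week 1) before Test(week 2); Refactor(week 3) != Build(week 1); Migrate(week 2) != Integrate(week 1); Migrate = Test = week 2; Draft = Migrate = week 2.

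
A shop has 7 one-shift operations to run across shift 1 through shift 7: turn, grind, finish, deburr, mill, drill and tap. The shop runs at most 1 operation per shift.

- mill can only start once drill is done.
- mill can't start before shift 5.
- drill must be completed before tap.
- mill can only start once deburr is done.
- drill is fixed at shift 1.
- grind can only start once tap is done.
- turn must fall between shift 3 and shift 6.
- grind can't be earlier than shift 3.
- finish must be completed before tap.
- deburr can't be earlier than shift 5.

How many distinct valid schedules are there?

8

Splitting on turn: it can be shift 3 (3), shift 4 (3), shift 5 (1), shift 6 (1). Listing each branch's schedules as (grind, finish, deburr, mill, drill, tap) by shift number:
turn=shift 3: (5,2,6,7,1,4) (6,2,5,7,1,4) (7,2,5,6,1,4) — 3.
turn=shift 4: (5,2,6,7,1,3) (6,2,5,7,1,3) (7,2,5,6,1,3) — 3.
turn=shift 5: (4,2,6,7,1,3) — 1.
turn=shift 6: (4,2,5,7,1,3) — 1.
Summing: 3 + 3 + 1 + 1 = 8.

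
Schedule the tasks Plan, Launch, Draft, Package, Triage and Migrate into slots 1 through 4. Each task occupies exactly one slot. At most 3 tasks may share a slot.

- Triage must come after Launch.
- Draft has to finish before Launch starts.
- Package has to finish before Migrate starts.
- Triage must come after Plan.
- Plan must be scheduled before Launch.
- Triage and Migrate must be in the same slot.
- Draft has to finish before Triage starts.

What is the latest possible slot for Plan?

2

Downstream work caps Plan at 2.
Plan at 2 is achievable: Draft=1; Launch=3; Triage=4; Plan=2; Package=1; Migrate=4.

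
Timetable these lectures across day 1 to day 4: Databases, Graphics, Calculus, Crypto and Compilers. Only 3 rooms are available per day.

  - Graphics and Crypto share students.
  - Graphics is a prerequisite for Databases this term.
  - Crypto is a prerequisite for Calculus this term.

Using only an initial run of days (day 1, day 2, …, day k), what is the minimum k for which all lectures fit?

The precedence chain requires at least 2 distinct days.
With at most 3 per day and 5 lectures, at least 2 days are needed.
Could 2 days be enough, i.e. nothing placed later than day 2? No: Databases must come after Graphics (at day 1 or later) → {day 2}; Graphics must come before Databases (at day 2 or earlier) → {day 1}; Calculus must come after Crypto (at day 1 or later) → {day 2}; Crypto must come before Calculus (at day 2 or earlier) → {day 1}; Crypto can't share with Graphics (day 1) → nothing is left.
So 2 days is not enough.
3 works (last occupied day: day 3): for example Crypto=day 2; Calculus=day 3; Graphics=day 1; Databases=day 2; Compilers=day 1.

3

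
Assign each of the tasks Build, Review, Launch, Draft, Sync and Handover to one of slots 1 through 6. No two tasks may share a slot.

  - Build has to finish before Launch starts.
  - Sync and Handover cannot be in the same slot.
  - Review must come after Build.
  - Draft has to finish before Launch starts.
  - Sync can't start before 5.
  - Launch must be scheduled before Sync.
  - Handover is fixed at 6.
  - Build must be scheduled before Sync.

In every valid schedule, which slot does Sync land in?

Sync's window is 5–6.
Handover is fixed at 6, and Sync can't share a slot with Handover.
So Sync must be 5.

5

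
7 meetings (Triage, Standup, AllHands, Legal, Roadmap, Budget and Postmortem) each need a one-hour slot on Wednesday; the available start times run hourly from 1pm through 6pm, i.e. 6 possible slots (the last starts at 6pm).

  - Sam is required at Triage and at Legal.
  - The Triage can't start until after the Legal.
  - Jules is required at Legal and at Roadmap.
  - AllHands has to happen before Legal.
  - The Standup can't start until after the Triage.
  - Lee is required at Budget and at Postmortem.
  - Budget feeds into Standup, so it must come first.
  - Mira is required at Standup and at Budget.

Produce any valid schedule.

Roadmap -> 1pm, AllHands -> 1pm, Budget -> 1pm, Triage -> 3pm, Legal -> 2pm, Standup -> 4pm, Postmortem -> 2pm

Checking: Legal(2pm) before Triage(3pm); AllHands(1pm) before Legal(2pm); Budget(1pm) before Standup(4pm); Triage(3pm) before Standup(4pm); Triage(3pm) != Legal(2pm); Standup(4pm) != Budget(1pm); Budget(1pm) != Postmortem(2pm); Legal(2pm) != Roadmap(1pm).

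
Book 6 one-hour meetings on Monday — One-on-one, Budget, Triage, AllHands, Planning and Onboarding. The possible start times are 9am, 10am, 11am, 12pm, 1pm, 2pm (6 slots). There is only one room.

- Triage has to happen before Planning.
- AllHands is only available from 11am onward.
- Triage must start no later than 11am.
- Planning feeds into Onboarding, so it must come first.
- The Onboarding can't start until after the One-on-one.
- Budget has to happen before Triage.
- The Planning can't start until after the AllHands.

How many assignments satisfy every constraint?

5

Splitting on One-on-one: it can be 9am (1), 10am (1), 11am (1), 12pm (1), 1pm (1). Listing each branch's schedules as (Budget, Triage, AllHands, Planning, Onboarding):
One-on-one=9am: (10am,11am,12pm,1pm,2pm) — 1.
One-on-one=10am: (9am,11am,12pm,1pm,2pm) — 1.
One-on-one=11am: (9am,10am,12pm,1pm,2pm) — 1.
One-on-one=12pm: (9am,10am,11am,1pm,2pm) — 1.
One-on-one=1pm: (9am,10am,11am,12pm,2pm) — 1.
Summing: 1 + 1 + 1 + 1 + 1 = 5.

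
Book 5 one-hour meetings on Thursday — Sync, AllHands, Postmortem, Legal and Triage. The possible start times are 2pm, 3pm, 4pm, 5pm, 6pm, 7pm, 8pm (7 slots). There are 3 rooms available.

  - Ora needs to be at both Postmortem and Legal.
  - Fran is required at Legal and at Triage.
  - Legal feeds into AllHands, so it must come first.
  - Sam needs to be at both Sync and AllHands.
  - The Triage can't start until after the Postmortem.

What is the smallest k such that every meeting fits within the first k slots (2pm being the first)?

The precedence chain requires at least 2 distinct slots.
With at most 3 per slot and 5 meetings, at least 2 slots are needed.
Could 2 slots be enough, i.e. nothing placed later than 3pm? No: Triage must come after Postmortem (at 2pm or later) → {3pm}; Postmortem must come before Triage (at 3pm or earlier) → {2pm}; AllHands must come after Legal (at 2pm or later) → {3pm}; Legal must come before AllHands (at 3pm or earlier) → {2pm}; Legal can't share with Postmortem (2pm) → nothing is left.
So 2 slots is not enough.
3 works (last occupied slot: 4pm): for example Legal=2pm; Sync=2pm; Triage=4pm; Postmortem=3pm; AllHands=3pm.

3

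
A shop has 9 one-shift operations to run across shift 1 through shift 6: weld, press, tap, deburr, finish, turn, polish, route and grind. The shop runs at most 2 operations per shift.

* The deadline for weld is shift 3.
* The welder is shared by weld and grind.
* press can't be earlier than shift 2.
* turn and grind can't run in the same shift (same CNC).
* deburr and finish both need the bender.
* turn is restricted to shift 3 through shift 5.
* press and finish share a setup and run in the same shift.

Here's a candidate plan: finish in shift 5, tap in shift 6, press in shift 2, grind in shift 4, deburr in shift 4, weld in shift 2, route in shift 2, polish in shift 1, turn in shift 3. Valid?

No. The shop runs at most 2 operations per shift is not satisfied.

press can't be earlier than shift 2 — holds.
press and finish share a setup and run in the same shift — violated.
deburr and finish both need the bender — holds.
turn is restricted to shift 3 through shift 5 — holds.
turn and grind can't run in the same shift (same CNC) — holds.
The shop runs at most 2 operations per shift — violated.
The welder is shared by weld and grind — holds.
The deadline for weld is shift 3 — holds.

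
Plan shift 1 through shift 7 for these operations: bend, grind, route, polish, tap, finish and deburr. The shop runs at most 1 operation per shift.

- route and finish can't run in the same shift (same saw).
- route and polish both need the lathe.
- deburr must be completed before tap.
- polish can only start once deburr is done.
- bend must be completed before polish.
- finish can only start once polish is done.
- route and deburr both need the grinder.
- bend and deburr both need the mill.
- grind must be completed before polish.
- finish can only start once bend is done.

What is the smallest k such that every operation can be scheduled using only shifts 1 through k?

7 shifts

The precedence chain requires at least 3 distinct shifts.
With at most 1 per shift and 7 operations, at least 7 shifts are needed.
7 works (last occupied shift: shift 7): for example tap in shift 6, bend in shift 1, route in shift 7, deburr in shift 2, finish in shift 5, grind in shift 3, polish in shift 4.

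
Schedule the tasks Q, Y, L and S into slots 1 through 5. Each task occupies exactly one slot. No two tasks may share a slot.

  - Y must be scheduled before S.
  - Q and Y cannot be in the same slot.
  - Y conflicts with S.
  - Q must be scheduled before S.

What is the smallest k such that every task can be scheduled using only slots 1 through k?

4 slots

The precedence chain requires at least 2 distinct slots.
With at most 1 per slot and 4 tasks, at least 4 slots are needed.
4 works (last occupied slot: 4): for example L in 4; S in 3; Q in 1; Y in 2.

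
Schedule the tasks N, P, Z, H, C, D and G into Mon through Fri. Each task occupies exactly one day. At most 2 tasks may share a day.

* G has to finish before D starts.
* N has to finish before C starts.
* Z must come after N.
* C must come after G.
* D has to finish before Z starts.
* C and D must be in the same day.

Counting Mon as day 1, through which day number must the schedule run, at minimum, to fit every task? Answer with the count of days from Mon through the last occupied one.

4

The precedence chain requires at least 3 distinct days.
With at most 2 per day and 7 tasks, at least 4 days are needed.
4 works (last occupied day: Thu): for example Z=Wed, N=Mon, H=Thu, C=Tue, P=Wed, D=Tue, G=Mon.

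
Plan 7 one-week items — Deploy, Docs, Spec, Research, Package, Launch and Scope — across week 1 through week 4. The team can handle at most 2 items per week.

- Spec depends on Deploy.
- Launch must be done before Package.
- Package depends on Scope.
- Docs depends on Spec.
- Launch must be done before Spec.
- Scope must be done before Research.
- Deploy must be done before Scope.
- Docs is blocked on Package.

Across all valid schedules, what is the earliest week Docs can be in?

Precedence pushes Docs to at least week 4.
Docs at week 4 is achievable: Launch=week 1; Docs=week 4; Deploy=week 1; Scope=week 2; Research=week 3; Spec=week 2; Package=week 3.

week 4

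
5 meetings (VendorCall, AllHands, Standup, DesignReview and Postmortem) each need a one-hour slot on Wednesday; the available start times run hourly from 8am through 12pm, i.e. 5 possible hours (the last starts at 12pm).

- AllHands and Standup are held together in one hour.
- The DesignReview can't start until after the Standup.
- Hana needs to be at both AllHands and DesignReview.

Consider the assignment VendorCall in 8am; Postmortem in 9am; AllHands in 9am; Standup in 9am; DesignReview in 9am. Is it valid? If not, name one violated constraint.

AllHands and Standup are held together in one hour — holds.
Hana needs to be at both AllHands and DesignReview — violated.
The DesignReview can't start until after the Standup — violated.

Invalid. Hana needs to be at both AllHands and DesignReview.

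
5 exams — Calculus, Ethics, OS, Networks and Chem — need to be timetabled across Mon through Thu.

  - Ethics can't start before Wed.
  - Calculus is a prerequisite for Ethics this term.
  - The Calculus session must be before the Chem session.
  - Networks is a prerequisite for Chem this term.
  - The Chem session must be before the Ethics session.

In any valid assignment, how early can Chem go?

Precedence pushes Chem to at least Tue; downstream work caps Chem at Wed.
Chem at Tue is achievable: OS=Mon; Ethics=Wed; Networks=Mon; Chem=Tue; Calculus=Mon.

Tue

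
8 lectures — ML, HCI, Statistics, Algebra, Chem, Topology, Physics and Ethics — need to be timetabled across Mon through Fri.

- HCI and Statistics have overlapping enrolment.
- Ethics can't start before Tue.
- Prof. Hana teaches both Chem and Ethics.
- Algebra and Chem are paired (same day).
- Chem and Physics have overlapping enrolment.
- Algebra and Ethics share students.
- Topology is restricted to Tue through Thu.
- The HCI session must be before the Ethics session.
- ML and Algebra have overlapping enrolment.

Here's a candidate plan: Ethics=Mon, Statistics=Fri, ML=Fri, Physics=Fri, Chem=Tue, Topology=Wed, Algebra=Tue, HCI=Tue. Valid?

Invalid. Ethics can't start before Tue.

The HCI session must be before the Ethics session — violated.
Ethics can't start before Tue — violated.
ML and Algebra have overlapping enrolment — holds.
HCI and Statistics have overlapping enrolment — holds.
Chem and Physics have overlapping enrolment — holds.
Algebra and Ethics share students — holds.
Algebra and Chem are paired (same day) — holds.
Prof. Hana teaches both Chem and Ethics — holds.
Topology is restricted to Tue through Thu — holds.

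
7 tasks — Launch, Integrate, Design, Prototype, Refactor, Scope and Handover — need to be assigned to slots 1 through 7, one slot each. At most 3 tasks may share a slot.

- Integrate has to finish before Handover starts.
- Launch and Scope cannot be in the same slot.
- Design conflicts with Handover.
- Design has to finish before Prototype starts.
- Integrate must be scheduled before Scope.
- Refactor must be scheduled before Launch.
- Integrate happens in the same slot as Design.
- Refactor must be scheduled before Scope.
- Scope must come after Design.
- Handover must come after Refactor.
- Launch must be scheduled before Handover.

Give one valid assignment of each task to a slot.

Prototype in 2; Integrate in 1; Refactor in 1; Design in 1; Launch in 3; Handover in 4; Scope in 2

Checking: Launch(3) before Handover(4); Design(1) before Prototype(2); Refactor(1) before Launch(3); Refactor(1) before Handover(4); Integrate(1) before Handover(4); Design(1) before Scope(2); Refactor(1) before Scope(2); Integrate(1) before Scope(2); Design(1) != Handover(4); Launch(3) != Scope(2); Integrate = Design = 1; max 3 per slot (cap 3).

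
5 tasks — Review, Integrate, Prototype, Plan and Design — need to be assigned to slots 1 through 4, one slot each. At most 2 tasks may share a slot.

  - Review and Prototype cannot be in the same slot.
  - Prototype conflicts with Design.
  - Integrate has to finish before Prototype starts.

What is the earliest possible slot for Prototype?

2

Precedence pushes Prototype to at least 2.
Prototype at 2 is achievable: Design -> 3, Integrate -> 1, Prototype -> 2, Review -> 1, Plan -> 2.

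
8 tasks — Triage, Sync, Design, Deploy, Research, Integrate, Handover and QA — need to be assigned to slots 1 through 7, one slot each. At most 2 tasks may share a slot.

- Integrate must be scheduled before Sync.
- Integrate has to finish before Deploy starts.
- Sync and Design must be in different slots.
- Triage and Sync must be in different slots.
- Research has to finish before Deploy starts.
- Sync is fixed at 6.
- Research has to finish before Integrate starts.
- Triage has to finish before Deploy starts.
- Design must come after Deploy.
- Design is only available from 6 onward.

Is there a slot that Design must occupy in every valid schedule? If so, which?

7

Design's window is 6–7.
Sync is fixed at 6, and Design can't share a slot with Sync.
So Design must be 7.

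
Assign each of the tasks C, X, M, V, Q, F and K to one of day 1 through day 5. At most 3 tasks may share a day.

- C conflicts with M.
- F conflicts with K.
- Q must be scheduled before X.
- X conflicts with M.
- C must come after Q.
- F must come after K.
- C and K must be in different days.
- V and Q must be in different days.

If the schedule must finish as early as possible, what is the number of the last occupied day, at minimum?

The precedence chain requires at least 2 distinct days.
With at most 3 per day and 7 tasks, at least 3 days are needed.
3 works (last occupied day: day 3): for example C=day 2; Q=day 1; K=day 1; M=day 1; V=day 3; F=day 2; X=day 2.

day 3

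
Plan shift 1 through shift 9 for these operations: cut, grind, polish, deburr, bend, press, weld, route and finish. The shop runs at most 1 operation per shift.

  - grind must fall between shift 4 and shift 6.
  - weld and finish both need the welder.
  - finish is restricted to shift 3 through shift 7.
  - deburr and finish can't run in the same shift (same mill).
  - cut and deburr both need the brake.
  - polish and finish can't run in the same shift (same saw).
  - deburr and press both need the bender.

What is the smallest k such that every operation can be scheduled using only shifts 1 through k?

9 shifts

With at most 1 per shift and 9 operations, at least 9 shifts are needed.
grind can't be placed before shift 4, so the schedule must run through at least shift 4.
9 works (last occupied shift: shift 9): for example bend in shift 6, deburr in shift 5, route in shift 9, weld in shift 8, polish in shift 2, cut in shift 1, grind in shift 4, finish in shift 3, press in shift 7.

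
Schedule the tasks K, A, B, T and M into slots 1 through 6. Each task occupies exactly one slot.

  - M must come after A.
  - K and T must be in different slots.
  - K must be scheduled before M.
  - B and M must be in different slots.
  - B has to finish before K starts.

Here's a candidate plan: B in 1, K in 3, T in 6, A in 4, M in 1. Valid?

K and T must be in different slots — holds.
K must be scheduled before M — violated.
M must come after A — violated.
B has to finish before K starts — holds.
B and M must be in different slots — violated.

No — it violates: M must come after A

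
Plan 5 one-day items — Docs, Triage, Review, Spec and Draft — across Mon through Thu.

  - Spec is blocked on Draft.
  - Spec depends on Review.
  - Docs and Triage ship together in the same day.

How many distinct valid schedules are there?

Splitting on Docs: it can be Mon (14), Tue (14), Wed (14), Thu (14). Listing each branch's schedules as (Triage, Review, Spec, Draft):
Docs=Mon: (Mon,Mon,Tue,Mon) (Mon,Mon,Wed,Mon) (Mon,Mon,Wed,Tue) (Mon,Mon,Thu,Mon) (Mon,Mon,Thu,Tue) (Mon,Mon,Thu,Wed) (Mon,Tue,Wed,Mon) (Mon,Tue,Wed,Tue) (Mon,Tue,Thu,Mon) (Mon,Tue,Thu,Tue) (Mon,Tue,Thu,Wed) (Mon,Wed,Thu,Mon) (Mon,Wed,Thu,Tue) (Mon,Wed,Thu,Wed) — 14.
Docs=Tue: (Tue,Mon,Tue,Mon) (Tue,Mon,Wed,Mon) (Tue,Mon,Wed,Tue) (Tue,Mon,Thu,Mon) (Tue,Mon,Thu,Tue) (Tue,Mon,Thu,Wed) (Tue,Tue,Wed,Mon) (Tue,Tue,Wed,Tue) (Tue,Tue,Thu,Mon) (Tue,Tue,Thu,Tue) (Tue,Tue,Thu,Wed) (Tue,Wed,Thu,Mon) (Tue,Wed,Thu,Tue) (Tue,Wed,Thu,Wed) — 14.
Docs=Wed: (Wed,Mon,Tue,Mon) (Wed,Mon,Wed,Mon) (Wed,Mon,Wed,Tue) (Wed,Mon,Thu,Mon) (Wed,Mon,Thu,Tue) (Wed,Mon,Thu,Wed) (Wed,Tue,Wed,Mon) (Wed,Tue,Wed,Tue) (Wed,Tue,Thu,Mon) (Wed,Tue,Thu,Tue) (Wed,Tue,Thu,Wed) (Wed,Wed,Thu,Mon) (Wed,Wed,Thu,Tue) (Wed,Wed,Thu,Wed) — 14.
Docs=Thu: (Thu,Mon,Tue,Mon) (Thu,Mon,Wed,Mon) (Thu,Mon,Wed,Tue) (Thu,Mon,Thu,Mon) (Thu,Mon,Thu,Tue) (Thu,Mon,Thu,Wed) (Thu,Tue,Wed,Mon) (Thu,Tue,Wed,Tue) (Thu,Tue,Thu,Mon) (Thu,Tue,Thu,Tue) (Thu,Tue,Thu,Wed) (Thu,Wed,Thu,Mon) (Thu,Wed,Thu,Tue) (Thu,Wed,Thu,Wed) — 14.
Summing: 14 + 14 + 14 + 14 = 56.

56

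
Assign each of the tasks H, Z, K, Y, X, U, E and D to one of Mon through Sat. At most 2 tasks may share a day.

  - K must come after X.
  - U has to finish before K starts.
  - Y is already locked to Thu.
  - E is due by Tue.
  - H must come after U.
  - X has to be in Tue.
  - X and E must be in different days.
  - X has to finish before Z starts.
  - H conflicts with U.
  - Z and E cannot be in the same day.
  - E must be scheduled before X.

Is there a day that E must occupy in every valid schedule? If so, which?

Mon

E's window is Mon–Tue.
X is fixed at Tue, and E can't share a day with X.
So E must be Mon.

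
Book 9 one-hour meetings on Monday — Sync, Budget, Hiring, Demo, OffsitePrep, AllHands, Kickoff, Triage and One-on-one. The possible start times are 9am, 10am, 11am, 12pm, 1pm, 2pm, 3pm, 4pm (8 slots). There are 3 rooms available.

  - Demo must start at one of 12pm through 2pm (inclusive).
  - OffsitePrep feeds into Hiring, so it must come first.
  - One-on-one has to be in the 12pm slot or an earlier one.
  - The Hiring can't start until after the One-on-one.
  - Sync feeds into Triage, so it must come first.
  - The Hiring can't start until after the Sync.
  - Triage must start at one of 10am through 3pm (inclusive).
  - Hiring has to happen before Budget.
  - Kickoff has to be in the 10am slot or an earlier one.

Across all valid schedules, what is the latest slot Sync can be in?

Downstream work caps Sync at 2pm.
Sync at 2pm is achievable: Kickoff=9am; One-on-one=9am; Sync=2pm; Budget=4pm; OffsitePrep=9am; Triage=3pm; Hiring=3pm; AllHands=10am; Demo=12pm.

2pm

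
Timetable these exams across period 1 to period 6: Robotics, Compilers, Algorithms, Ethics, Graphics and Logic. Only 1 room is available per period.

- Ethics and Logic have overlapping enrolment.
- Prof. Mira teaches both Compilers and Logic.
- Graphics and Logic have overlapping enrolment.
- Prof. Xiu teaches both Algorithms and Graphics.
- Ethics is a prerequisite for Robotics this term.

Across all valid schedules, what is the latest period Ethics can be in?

Downstream work caps Ethics at period 5.
Ethics at period 5 is achievable: Ethics in period 5, Algorithms in period 2, Robotics in period 6, Compilers in period 1, Logic in period 4, Graphics in period 3.

period 5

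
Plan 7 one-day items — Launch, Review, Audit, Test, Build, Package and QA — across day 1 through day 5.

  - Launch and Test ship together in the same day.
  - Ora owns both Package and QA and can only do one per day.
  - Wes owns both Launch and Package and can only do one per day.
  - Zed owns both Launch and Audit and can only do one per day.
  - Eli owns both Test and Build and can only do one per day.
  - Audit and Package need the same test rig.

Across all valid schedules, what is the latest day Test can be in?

day 5

Test at day 5 is achievable: QA=day 1; Test=day 5; Build=day 1; Audit=day 1; Launch=day 5; Review=day 1; Package=day 2.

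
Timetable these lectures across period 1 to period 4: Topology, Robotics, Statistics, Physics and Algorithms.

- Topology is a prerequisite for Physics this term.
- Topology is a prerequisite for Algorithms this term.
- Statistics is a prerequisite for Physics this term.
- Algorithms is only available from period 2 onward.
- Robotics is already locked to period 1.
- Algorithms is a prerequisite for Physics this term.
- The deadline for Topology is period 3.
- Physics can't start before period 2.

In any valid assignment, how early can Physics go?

Physics is available from period 2; precedence pushes Physics to at least period 3.
Physics at period 3 is achievable: Robotics -> period 1, Algorithms -> period 2, Physics -> period 3, Topology -> period 1, Statistics -> period 1.

period 3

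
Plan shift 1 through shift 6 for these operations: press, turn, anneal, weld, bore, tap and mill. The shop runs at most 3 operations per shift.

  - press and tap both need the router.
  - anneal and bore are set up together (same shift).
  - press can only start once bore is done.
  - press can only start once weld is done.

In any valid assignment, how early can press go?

Precedence pushes press to at least shift 2.
press at shift 2 is achievable: anneal in shift 1; bore in shift 1; press in shift 2; turn in shift 2; weld in shift 1; tap in shift 3; mill in shift 2.

shift 2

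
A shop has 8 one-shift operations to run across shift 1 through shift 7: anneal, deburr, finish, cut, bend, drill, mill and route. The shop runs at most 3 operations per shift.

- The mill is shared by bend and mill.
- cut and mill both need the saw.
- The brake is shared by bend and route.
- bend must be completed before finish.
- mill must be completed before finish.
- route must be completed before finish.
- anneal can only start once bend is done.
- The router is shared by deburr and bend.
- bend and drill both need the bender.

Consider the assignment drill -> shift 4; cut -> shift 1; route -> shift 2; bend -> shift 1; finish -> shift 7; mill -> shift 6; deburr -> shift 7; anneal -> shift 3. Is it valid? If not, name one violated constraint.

cut and mill both need the saw — holds.
bend and drill both need the bender — holds.
The shop runs at most 3 operations per shift — holds.
bend must be completed before finish — holds.
route must be completed before finish — holds.
mill must be completed before finish — holds.
anneal can only start once bend is done — holds.
The brake is shared by bend and route — holds.
The router is shared by deburr and bend — holds.
The mill is shared by bend and mill — holds.

Yes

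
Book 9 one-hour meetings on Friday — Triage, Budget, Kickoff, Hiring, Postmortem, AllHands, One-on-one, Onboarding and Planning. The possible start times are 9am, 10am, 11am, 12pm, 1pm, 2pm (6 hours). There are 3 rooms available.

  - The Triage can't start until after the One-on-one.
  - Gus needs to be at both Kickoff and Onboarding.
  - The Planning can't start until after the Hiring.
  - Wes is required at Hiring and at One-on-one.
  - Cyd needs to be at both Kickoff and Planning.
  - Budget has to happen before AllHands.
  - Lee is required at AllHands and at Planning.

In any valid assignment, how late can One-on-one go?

1pm

Downstream work caps One-on-one at 1pm.
One-on-one at 1pm is achievable: Onboarding in 10am, AllHands in 10am, One-on-one in 1pm, Planning in 11am, Hiring in 9am, Postmortem in 10am, Budget in 9am, Kickoff in 9am, Triage in 2pm.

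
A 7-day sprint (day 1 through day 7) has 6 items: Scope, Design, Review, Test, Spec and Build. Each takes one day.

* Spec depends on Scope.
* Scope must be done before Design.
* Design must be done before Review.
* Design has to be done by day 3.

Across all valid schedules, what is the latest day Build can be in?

Build at day 7 is achievable: Review=day 3; Spec=day 2; Scope=day 1; Design=day 2; Build=day 7; Test=day 1.

day 7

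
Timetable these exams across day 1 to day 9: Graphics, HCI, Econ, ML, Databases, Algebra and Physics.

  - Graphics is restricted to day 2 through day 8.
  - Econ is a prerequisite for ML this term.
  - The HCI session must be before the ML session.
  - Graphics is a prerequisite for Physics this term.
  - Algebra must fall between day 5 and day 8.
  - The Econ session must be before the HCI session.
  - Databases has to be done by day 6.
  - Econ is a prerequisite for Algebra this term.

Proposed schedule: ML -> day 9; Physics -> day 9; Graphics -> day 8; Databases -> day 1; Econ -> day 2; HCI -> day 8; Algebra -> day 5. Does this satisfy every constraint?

Valid

Econ is a prerequisite for ML this term — holds.
Databases has to be done by day 6 — holds.
The Econ session must be before the HCI session — holds.
Econ is a prerequisite for Algebra this term — holds.
Graphics is restricted to day 2 through day 8 — holds.
The HCI session must be before the ML session — holds.
Graphics is a prerequisite for Physics this term — holds.
Algebra must fall between day 5 and day 8 — holds.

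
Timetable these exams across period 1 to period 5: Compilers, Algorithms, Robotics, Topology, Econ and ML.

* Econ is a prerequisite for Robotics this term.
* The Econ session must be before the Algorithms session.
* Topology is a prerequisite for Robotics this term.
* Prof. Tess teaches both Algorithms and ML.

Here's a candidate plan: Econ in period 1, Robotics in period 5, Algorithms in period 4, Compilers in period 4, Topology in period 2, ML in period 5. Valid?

Prof. Tess teaches both Algorithms and ML — holds.
Econ is a prerequisite for Robotics this term — holds.
Topology is a prerequisite for Robotics this term — holds.
The Econ session must be before the Algorithms session — holds.

Yes, all constraints hold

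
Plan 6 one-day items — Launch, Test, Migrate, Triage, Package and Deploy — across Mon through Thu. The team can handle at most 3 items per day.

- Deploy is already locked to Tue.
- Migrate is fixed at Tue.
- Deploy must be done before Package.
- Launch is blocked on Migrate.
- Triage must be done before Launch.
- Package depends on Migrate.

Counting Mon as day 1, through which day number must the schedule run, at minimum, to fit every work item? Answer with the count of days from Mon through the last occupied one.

The precedence chain requires at least 2 distinct days.
With at most 3 per day and 6 work items, at least 2 days are needed.
Propagating the time windows through the other constraints, Launch can't land before Wed — that is day 3 counting from Mon — so the schedule must run through at least 3 days.
3 works (last occupied day: Wed): for example Test -> Mon, Deploy -> Tue, Migrate -> Tue, Launch -> Wed, Triage -> Mon, Package -> Wed.

3 days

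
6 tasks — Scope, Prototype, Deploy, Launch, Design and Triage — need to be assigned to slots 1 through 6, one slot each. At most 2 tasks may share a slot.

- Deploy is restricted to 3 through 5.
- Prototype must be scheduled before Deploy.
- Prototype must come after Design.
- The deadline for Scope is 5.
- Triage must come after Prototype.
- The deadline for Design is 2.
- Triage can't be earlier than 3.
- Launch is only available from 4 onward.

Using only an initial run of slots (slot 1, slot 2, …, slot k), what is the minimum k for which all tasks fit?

The precedence chain requires at least 3 distinct slots.
With at most 2 per slot and 6 tasks, at least 3 slots are needed.
Launch can't be placed before 4, so the schedule must run through at least slot 4.
4 works (last occupied slot: 4): for example Launch=4; Scope=1; Deploy=3; Triage=3; Prototype=2; Design=1.

4 slots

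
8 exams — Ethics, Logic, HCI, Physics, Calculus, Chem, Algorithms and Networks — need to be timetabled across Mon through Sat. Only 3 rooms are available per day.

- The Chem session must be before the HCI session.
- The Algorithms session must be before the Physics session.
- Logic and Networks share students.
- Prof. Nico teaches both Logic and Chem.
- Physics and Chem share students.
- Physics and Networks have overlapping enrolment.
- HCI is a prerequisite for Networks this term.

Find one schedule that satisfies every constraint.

HCI=Tue, Ethics=Mon, Calculus=Wed, Logic=Tue, Physics=Tue, Algorithms=Mon, Chem=Mon, Networks=Wed

Checking: Chem(Mon) before HCI(Tue); HCI(Tue) before Networks(Wed); Algorithms(Mon) before Physics(Tue); Logic(Tue) != Networks(Wed); Physics(Tue) != Networks(Wed); Logic(Tue) != Chem(Mon); Physics(Tue) != Chem(Mon); max 3 per day (cap 3).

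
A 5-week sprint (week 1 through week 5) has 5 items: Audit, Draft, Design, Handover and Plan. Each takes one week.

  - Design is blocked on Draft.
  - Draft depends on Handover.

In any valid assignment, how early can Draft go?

Precedence pushes Draft to at least week 2; downstream work caps Draft at week 4.
Draft at week 2 is achievable: Audit -> week 1, Plan -> week 1, Handover -> week 1, Design -> week 3, Draft -> week 2.

week 2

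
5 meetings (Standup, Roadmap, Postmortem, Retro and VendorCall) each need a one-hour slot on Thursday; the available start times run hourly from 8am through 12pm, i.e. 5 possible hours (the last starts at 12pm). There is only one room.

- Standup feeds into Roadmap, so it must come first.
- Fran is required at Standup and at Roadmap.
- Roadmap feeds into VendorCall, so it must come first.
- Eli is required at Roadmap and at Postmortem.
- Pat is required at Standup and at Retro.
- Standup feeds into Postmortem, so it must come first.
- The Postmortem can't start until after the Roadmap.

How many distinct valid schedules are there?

Splitting on Standup: it can be 8am (8), 9am (2). Listing each branch's schedules as (Roadmap, Postmortem, Retro, VendorCall):
Standup=8am: (9am,10am,11am,12pm) (9am,10am,12pm,11am) (9am,11am,10am,12pm) (9am,11am,12pm,10am) (9am,12pm,10am,11am) (9am,12pm,11am,10am) (10am,11am,9am,12pm) (10am,12pm,9am,11am) — 8.
Standup=9am: (10am,11am,8am,12pm) (10am,12pm,8am,11am) — 2.
Summing: 8 + 2 = 10.

10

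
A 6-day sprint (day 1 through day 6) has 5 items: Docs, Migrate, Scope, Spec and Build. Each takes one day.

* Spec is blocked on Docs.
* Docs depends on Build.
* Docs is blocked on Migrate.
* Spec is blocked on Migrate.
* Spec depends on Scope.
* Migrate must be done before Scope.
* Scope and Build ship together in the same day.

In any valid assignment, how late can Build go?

Build must be in the same day as Scope, which can't be before day 2, so Build is at least day 2; downstream work caps Build at day 4.
Build at day 4 is achievable: Build in day 4, Scope in day 4, Docs in day 5, Spec in day 6, Migrate in day 1.

day 4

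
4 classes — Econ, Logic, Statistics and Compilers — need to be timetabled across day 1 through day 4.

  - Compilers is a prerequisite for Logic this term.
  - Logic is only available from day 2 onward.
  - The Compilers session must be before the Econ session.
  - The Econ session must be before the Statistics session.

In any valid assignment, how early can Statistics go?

day 3

Precedence pushes Statistics to at least day 3.
Statistics at day 3 is achievable: Statistics=day 3; Compilers=day 1; Logic=day 2; Econ=day 2.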